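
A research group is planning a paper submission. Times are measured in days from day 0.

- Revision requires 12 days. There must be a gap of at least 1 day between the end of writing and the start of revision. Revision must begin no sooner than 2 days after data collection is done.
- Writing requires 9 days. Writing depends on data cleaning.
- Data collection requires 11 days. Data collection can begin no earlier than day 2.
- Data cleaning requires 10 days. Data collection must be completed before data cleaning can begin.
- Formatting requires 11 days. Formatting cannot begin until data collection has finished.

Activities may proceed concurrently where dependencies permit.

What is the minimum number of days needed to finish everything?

45

Data collection cannot begin until its own release at day 2. It runs from day 2 to 2 + 11 = day 13.
Formatting waits on data collection (finishes day 13), so it starts at day 13 and finishes at 13 + 11 = day 24.
Data cleaning cannot begin until data collection (finishes day 13). It runs from day 13 to 13 + 10 = day 23.
Writing cannot begin until data cleaning (finishes day 23). It runs from day 23 to 23 + 9 = day 32.
Revision has to wait for writing (finishes day 32, plus 1-day gap → day 33); data collection (finishes day 13, plus 2-day gap → day 15). The latest of these is day 33, so revision runs day 33 to 33 + 12 = day 45.
All tasks are finished once the last one completes. Finish times: Data collection at 13, Data cleaning at 23, Writing at 32, Revision at 45, Formatting at 24. The latest is day 45.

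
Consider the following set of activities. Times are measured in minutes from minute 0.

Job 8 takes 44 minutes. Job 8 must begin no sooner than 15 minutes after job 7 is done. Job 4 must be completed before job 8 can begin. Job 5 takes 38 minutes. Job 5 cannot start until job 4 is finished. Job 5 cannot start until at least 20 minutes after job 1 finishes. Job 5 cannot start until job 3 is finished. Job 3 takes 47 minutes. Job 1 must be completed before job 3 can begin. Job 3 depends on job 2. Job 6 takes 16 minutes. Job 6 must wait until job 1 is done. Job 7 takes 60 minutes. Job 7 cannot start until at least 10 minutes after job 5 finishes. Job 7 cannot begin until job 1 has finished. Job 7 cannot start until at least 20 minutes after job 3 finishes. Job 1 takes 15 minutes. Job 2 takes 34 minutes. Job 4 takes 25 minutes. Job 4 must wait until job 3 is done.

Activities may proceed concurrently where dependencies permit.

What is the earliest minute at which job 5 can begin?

Job 2 can start immediately at minute 0; it finishes at minute 34.
Job 1 has no prerequisites, so it starts at minute 0 and finishes at minute 15.
For job 3: job 1 (finishes minute 15); job 2 (finishes minute 34). Taking the maximum gives a start of minute 34, and it finishes at 34 + 47 = minute 81.
After job 3 (finishes minute 81), job 4 can start at minute 81 and finishes at minute 106.
Job 5 waits on job 4 (finishes minute 106); job 1 (finishes minute 15, plus 20-minute gap → minute 35); job 3 (finishes minute 81). The latest of these is minute 106, which is the earliest job 5 can start.

106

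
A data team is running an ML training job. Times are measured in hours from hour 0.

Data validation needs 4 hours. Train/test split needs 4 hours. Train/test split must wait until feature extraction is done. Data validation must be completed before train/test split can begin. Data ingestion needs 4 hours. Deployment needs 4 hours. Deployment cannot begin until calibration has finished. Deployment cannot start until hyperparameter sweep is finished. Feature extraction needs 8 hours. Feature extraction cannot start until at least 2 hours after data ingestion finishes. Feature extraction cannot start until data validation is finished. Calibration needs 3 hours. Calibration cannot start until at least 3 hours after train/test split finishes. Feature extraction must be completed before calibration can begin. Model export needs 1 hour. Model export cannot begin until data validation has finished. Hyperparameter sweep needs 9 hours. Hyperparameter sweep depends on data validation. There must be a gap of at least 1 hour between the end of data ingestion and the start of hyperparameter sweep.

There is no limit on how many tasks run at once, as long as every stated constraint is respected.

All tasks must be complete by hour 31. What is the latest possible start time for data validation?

To finish by hour 31, deployment (duration 4) must start no later than hour 27.
Since deployment (must start by hour 27) depends on it, calibration must finish by hour 27. Backing off its 3-hour duration gives a latest start of hour 24.
Train/test split has to be done before calibration (must start by hour 24, minus 3-hour gap → hour 21). That means finishing by hour 21, i.e. starting by 21 − 4 = hour 17.
For feature extraction: train/test split (must start by hour 17); calibration (must start by hour 24). The most restrictive is hour 17; with an 8-hour duration, feature extraction must start by hour 9.
Since deployment (must start by hour 27) depends on it, hyperparameter sweep must finish by hour 27. Backing off its 9-hour duration gives a latest start of hour 18.
To finish by hour 31, model export (duration 1) must start no later than hour 30.
For data validation: feature extraction (must start by hour 9); train/test split (must start by hour 17); hyperparameter sweep (must start by hour 18); model export (must start by hour 30). The most restrictive is hour 9; with a 4-hour duration, data validation must start by hour 5.

5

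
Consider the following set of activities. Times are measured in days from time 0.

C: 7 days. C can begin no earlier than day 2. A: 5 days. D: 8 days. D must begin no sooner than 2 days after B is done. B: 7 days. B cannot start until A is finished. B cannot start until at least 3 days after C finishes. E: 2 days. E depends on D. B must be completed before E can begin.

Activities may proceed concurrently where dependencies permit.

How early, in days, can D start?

After its own release at day 2, C can start at day 2 and finishes at day 9.
A has no prerequisites, so it starts at day 0 and finishes at day 5.
B needs all of A (finishes day 5); C (finishes day 9, plus 3-day gap → day 12). That puts its earliest start at day 12; it finishes at 12 + 7 = day 19.
D waits on B (finishes day 19, plus 2-day gap → day 21), so the earliest it can start is day 21.

21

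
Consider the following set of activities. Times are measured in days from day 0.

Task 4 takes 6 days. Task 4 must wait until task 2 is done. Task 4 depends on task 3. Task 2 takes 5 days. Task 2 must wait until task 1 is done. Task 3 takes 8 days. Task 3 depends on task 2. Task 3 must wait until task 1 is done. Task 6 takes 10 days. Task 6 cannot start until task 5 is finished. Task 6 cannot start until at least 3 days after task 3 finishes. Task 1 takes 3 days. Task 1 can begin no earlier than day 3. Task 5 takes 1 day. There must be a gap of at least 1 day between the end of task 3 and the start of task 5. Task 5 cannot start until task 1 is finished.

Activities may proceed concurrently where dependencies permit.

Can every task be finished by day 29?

Task 1 waits on its own release at day 3, so it starts at day 3 and finishes at 3 + 3 = day 6.
Task 2 cannot begin until task 1 (finishes day 6). It runs from day 6 to 6 + 5 = day 11.
Task 3 needs all of task 2 (finishes day 11); task 1 (finishes day 6). That puts its earliest start at day 11; it finishes at 11 + 8 = day 19.
Task 5 cannot start until task 3 (finishes day 19, plus 1-day gap → day 20); task 1 (finishes day 6). The controlling bound is day 20, so task 5 finishes at 20 + 1 = day 21.
For task 6: task 5 (finishes day 21); task 3 (finishes day 19, plus 3-day gap → day 22). Taking the maximum gives a start of day 22, and it finishes at 22 + 10 = day 32.
For task 4: task 2 (finishes day 11); task 3 (finishes day 19). Taking the maximum gives a start of day 19, and it finishes at 19 + 6 = day 25.
The earliest everything can be done is day 32, which is after the deadline of 29, so it is not possible.

No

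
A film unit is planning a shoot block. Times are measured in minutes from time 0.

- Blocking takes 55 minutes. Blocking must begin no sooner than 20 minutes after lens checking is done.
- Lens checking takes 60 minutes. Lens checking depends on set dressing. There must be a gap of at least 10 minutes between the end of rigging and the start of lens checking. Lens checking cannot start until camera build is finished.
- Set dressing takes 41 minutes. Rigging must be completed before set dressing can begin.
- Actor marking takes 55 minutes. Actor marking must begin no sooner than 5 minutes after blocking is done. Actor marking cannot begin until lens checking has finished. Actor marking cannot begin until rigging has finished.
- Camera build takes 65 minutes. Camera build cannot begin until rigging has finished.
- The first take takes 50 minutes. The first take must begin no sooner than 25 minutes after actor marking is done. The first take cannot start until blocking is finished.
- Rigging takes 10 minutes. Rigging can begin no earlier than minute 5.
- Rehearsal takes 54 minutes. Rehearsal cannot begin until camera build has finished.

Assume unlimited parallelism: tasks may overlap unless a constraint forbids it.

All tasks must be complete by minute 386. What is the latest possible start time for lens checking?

The first take must finish by minute 386; it takes 50 minutes, so it must start by 386 − 50 = minute 336.
Actor marking has to be done before the first take (must start by minute 336, minus 25-minute gap → minute 311). That means finishing by minute 311, i.e. starting by 311 − 55 = minute 256.
Blocking has several dependents: actor marking (must start by minute 256, minus 5-minute gap → minute 251); the first take (must start by minute 336). The earliest of those limits is minute 251, so blocking must start by 251 − 55 = minute 196.
Lens checking must finish in time for blocking (must start by minute 196, minus 20-minute gap → minute 176); actor marking (must start by minute 256). The tightest is minute 176, so lens checking must start by 176 − 60 = minute 116.

116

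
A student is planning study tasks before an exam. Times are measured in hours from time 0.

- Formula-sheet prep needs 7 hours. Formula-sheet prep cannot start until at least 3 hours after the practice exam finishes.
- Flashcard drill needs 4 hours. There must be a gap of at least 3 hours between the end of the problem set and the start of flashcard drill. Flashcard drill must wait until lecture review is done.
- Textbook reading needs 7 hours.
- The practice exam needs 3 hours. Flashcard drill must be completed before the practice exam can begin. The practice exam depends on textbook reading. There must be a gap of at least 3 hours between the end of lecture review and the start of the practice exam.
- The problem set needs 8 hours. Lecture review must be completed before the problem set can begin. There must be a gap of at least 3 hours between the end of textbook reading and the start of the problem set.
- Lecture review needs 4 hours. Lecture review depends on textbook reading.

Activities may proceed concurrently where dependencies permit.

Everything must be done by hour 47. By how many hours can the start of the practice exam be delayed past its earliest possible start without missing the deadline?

Nothing blocks textbook reading, so it runs from hour 0 to hour 7.
After textbook reading (finishes hour 7), lecture review can start at hour 7 and finishes at hour 11.
The problem set has to wait for lecture review (finishes hour 11); textbook reading (finishes hour 7, plus 3-hour gap → hour 10). The latest of these is hour 11, so the problem set runs hour 11 to 11 + 8 = hour 19.
Flashcard drill cannot start until the problem set (finishes hour 19, plus 3-hour gap → hour 22); lecture review (finishes hour 11). The controlling bound is hour 22, so flashcard drill finishes at 22 + 4 = hour 26.
The practice exam has to wait for flashcard drill (finishes hour 26); textbook reading (finishes hour 7); lecture review (finishes hour 11, plus 3-hour gap → hour 14). The latest of these is hour 26, so the practice exam runs hour 26 to 26 + 3 = hour 29.

Working backward from the deadline:
Nothing follows formula-sheet prep; the deadline of hour 47 is its only limit. It must start by 47 − 7 = hour 40.
The practice exam must finish before formula-sheet prep (must start by hour 40, minus 3-hour gap → hour 37). With a 3-hour duration, the practice exam must start by 37 − 3 = hour 34.
So the practice exam can start as early as hour 26 and as late as hour 34, giving 34 − 26 = 8 hours of slack.

8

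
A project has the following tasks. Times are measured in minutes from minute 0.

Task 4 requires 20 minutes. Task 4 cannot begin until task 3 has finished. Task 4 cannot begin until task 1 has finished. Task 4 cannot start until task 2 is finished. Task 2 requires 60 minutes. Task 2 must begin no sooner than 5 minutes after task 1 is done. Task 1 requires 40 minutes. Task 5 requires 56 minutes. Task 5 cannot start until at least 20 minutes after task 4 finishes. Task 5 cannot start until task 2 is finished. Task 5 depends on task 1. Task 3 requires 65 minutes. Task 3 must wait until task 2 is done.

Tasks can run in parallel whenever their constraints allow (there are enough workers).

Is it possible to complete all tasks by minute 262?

No

Nothing blocks task 1, so it runs from minute 0 to minute 40.
Task 2 cannot begin until task 1 (finishes minute 40, plus 5-minute gap → minute 45). It runs from minute 45 to 45 + 60 = minute 105.
Task 3 waits on task 2 (finishes minute 105), so it starts at minute 105 and finishes at 105 + 65 = minute 170.
Task 4 needs all of task 3 (finishes minute 170); task 1 (finishes minute 40); task 2 (finishes minute 105). That puts its earliest start at minute 170; it finishes at 170 + 20 = minute 190.
Task 5 cannot start until task 4 (finishes minute 190, plus 20-minute gap → minute 210); task 2 (finishes minute 105); task 1 (finishes minute 40). The controlling bound is minute 210, so task 5 finishes at 210 + 56 = minute 266.
The earliest everything can be done is minute 266, which is after the deadline of 262, so it is not possible.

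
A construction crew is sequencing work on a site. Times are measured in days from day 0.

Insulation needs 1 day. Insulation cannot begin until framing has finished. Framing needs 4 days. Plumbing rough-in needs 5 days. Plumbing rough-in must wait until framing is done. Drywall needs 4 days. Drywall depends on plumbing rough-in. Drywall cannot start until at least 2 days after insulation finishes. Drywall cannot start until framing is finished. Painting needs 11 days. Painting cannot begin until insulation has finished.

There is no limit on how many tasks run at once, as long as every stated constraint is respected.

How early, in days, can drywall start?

9

Framing has no prerequisites, so it starts at day 0 and finishes at day 4.
After framing (finishes day 4), insulation can start at day 4 and finishes at day 5.
After framing (finishes day 4), plumbing rough-in can start at day 4 and finishes at day 9.
Drywall waits on plumbing rough-in (finishes day 9); insulation (finishes day 5, plus 2-day gap → day 7); framing (finishes day 4). The latest of these is day 9, which is the earliest drywall can start.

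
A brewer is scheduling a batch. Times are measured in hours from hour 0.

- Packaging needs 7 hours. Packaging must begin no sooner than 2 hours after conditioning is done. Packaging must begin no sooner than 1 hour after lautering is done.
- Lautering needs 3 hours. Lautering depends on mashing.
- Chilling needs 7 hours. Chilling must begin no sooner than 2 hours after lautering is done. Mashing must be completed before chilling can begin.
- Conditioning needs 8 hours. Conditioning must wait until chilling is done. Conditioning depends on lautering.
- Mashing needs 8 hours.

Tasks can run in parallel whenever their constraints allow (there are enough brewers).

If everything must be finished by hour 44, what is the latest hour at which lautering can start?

Packaging must finish by hour 44; it takes 7 hours, so it must start by 44 − 7 = hour 37.
Since packaging (must start by hour 37, minus 2-hour gap → hour 35) depends on it, conditioning must finish by hour 35. Backing off its 8-hour duration gives a latest start of hour 27.
Since conditioning (must start by hour 27) depends on it, chilling must finish by hour 27. Backing off its 7-hour duration gives a latest start of hour 20.
For lautering: chilling (must start by hour 20, minus 2-hour gap → hour 18); conditioning (must start by hour 27); packaging (must start by hour 37, minus 1-hour gap → hour 36). The most restrictive is hour 18; with a 3-hour duration, lautering must start by hour 15.

15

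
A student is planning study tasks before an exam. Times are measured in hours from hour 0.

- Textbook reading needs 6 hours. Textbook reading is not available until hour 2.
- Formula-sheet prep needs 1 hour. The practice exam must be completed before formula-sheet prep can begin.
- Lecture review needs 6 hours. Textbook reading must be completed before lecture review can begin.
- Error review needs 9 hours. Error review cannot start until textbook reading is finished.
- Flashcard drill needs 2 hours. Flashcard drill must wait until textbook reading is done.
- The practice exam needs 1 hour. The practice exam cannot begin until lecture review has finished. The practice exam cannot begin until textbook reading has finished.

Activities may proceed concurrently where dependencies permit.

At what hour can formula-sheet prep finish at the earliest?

16

After its own release at hour 2, textbook reading can start at hour 2 and finishes at hour 8.
Lecture review waits on textbook reading (finishes hour 8), so it starts at hour 8 and finishes at 8 + 6 = hour 14.
The practice exam needs all of lecture review (finishes hour 14); textbook reading (finishes hour 8). That puts its earliest start at hour 14; it finishes at 14 + 1 = hour 15.
Formula-sheet prep cannot begin until the practice exam (finishes hour 15). It runs from hour 15 to 15 + 1 = hour 16.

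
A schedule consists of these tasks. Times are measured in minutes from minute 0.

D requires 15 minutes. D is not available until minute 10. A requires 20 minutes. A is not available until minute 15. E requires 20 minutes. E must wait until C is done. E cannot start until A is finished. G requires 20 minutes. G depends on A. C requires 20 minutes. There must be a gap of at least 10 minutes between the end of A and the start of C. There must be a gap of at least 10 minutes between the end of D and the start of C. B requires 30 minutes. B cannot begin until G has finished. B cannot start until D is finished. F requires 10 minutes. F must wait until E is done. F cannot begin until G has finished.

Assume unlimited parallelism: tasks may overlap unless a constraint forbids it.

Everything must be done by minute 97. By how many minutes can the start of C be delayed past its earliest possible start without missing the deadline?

2

After its own release at minute 10, D can start at minute 10 and finishes at minute 25.
After its own release at minute 15, A can start at minute 15 and finishes at minute 35.
For C: A (finishes minute 35, plus 10-minute gap → minute 45); D (finishes minute 25, plus 10-minute gap → minute 35). Taking the maximum gives a start of minute 45, and it finishes at 45 + 20 = minute 65.

Working backward from the deadline:
F has no dependents, so it just needs to finish by minute 97. Starting by 97 − 10 = minute 87 achieves that.
E must finish before F (must start by minute 87). With a 20-minute duration, E must start by 87 − 20 = minute 67.
C feeds into E (must start by minute 67); so C must finish by minute 67 and therefore start by minute 47.
So C can start as early as minute 45 and as late as minute 47, giving 47 − 45 = 2 minutes of slack.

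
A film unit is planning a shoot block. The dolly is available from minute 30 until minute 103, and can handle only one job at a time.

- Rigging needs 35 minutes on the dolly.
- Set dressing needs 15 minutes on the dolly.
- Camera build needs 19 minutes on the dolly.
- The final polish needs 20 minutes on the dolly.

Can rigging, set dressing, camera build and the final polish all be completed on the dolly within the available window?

The dolly window is 103 − 30 = 73 minutes.
Running back to back, the jobs need 35 + 15 + 19 + 20 = 89 minutes on the dolly.
Since 89 > 73, they cannot all fit.

No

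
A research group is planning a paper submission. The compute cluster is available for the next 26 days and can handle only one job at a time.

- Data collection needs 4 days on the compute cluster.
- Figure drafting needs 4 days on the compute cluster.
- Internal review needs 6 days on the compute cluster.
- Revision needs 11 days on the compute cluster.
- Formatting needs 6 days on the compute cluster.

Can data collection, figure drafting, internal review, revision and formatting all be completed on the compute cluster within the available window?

Running back to back, the jobs need 4 + 4 + 6 + 11 + 6 = 31 days on the compute cluster.
Since 31 > 26, they cannot all fit.

No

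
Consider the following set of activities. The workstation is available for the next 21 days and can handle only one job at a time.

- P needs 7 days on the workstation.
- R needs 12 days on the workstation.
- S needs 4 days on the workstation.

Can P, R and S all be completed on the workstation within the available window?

No

Running back to back, the jobs need 7 + 12 + 4 = 23 days on the workstation.
Since 23 > 21, they cannot all fit.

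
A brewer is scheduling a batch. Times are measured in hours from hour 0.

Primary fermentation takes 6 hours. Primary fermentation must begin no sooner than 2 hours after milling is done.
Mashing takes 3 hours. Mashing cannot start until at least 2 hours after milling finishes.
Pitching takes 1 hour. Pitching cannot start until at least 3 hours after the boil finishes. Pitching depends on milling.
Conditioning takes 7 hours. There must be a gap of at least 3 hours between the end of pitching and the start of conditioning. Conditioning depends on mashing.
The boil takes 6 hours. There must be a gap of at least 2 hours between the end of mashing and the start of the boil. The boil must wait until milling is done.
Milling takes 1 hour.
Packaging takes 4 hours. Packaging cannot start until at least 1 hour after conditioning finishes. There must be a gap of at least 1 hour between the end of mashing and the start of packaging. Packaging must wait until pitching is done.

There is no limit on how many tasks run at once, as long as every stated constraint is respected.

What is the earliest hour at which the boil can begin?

Milling has no prerequisites, so it starts at hour 0 and finishes at hour 1.
Mashing waits on milling (finishes hour 1, plus 2-hour gap → hour 3), so it starts at hour 3 and finishes at 3 + 3 = hour 6.
The boil waits on mashing (finishes hour 6, plus 2-hour gap → hour 8); milling (finishes hour 1). The latest of these is hour 8, which is the earliest the boil can start.

8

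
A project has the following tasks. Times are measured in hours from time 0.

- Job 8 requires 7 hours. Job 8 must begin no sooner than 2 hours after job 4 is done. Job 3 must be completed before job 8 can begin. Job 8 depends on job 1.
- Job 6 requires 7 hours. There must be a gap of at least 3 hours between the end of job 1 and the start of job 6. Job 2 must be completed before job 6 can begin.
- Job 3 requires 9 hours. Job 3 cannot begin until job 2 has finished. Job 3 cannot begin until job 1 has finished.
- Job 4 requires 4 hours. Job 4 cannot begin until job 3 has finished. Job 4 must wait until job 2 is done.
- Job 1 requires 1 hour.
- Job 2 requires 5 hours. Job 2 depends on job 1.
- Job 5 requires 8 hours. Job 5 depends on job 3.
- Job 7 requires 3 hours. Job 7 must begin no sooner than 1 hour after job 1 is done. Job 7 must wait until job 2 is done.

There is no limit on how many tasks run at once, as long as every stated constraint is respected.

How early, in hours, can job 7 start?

Nothing blocks job 1, so it runs from hour 0 to hour 1.
Job 2 cannot begin until job 1 (finishes hour 1). It runs from hour 1 to 1 + 5 = hour 6.
Job 7 waits on job 1 (finishes hour 1, plus 1-hour gap → hour 2); job 2 (finishes hour 6). The latest of these is hour 6, which is the earliest job 7 can start.

6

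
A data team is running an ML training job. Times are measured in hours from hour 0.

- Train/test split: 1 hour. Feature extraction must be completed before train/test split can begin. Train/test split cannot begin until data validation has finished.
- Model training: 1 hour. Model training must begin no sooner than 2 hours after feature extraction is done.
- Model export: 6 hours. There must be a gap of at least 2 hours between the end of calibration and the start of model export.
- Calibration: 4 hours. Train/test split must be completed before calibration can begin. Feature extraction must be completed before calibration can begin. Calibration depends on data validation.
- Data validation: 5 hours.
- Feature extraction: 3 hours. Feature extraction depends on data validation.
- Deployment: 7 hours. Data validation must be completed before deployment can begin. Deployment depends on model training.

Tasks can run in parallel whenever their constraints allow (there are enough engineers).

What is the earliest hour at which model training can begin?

Nothing blocks data validation, so it runs from hour 0 to hour 5.
After data validation (finishes hour 5), feature extraction can start at hour 5 and finishes at hour 8.
Model training waits on feature extraction (finishes hour 8, plus 2-hour gap → hour 10), so the earliest it can start is hour 10.

10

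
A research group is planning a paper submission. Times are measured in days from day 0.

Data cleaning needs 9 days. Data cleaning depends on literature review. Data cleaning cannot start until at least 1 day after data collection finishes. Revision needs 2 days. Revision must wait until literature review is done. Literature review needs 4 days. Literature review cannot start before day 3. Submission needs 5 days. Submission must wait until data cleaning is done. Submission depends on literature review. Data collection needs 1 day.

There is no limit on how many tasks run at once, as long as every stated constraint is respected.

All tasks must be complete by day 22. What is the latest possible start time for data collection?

To finish by day 22, submission (duration 5) must start no later than day 17.
Since submission (must start by day 17) depends on it, data cleaning must finish by day 17. Backing off its 9-day duration gives a latest start of day 8.
Data collection has to be done before data cleaning (must start by day 8, minus 1-day gap → day 7). That means finishing by day 7, i.e. starting by 7 − 1 = day 6.

6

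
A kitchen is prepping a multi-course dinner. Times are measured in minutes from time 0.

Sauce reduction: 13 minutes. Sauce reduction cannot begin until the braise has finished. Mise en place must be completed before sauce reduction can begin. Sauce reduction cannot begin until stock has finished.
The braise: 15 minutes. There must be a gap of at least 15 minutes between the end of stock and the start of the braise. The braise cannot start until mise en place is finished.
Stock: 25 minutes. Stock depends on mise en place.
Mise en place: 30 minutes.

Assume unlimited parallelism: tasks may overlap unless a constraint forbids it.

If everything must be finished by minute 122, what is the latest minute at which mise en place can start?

Sauce reduction has no dependents, so it just needs to finish by minute 122. Starting by 122 − 13 = minute 109 achieves that.
Since sauce reduction (must start by minute 109) depends on it, the braise must finish by minute 109. Backing off its 15-minute duration gives a latest start of minute 94.
Stock must finish in time for the braise (must start by minute 94, minus 15-minute gap → minute 79); sauce reduction (must start by minute 109). The tightest is minute 79, so stock must start by 79 − 25 = minute 54.
Mise en place has several dependents: stock (must start by minute 54); the braise (must start by minute 94); sauce reduction (must start by minute 109). The earliest of those limits is minute 54, so mise en place must start by 54 − 30 = minute 24.

24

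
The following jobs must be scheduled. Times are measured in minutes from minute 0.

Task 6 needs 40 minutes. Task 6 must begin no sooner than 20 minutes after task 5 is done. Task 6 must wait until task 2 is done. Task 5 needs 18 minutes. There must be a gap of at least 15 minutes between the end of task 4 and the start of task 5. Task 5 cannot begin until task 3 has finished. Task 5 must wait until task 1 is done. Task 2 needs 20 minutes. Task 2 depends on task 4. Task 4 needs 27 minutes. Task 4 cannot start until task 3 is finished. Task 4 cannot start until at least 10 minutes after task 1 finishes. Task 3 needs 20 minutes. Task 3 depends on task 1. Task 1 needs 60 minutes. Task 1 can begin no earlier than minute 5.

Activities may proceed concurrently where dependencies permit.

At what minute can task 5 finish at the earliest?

145

Task 1 waits on its own release at minute 5, so it starts at minute 5 and finishes at 5 + 60 = minute 65.
Task 3 waits on task 1 (finishes minute 65), so it starts at minute 65 and finishes at 65 + 20 = minute 85.
Task 4 cannot start until task 3 (finishes minute 85); task 1 (finishes minute 65, plus 10-minute gap → minute 75). The controlling bound is minute 85, so task 4 finishes at 85 + 27 = minute 112.
Task 5 cannot start until task 4 (finishes minute 112, plus 15-minute gap → minute 127); task 3 (finishes minute 85); task 1 (finishes minute 65). The controlling bound is minute 127, so task 5 finishes at 127 + 18 = minute 145.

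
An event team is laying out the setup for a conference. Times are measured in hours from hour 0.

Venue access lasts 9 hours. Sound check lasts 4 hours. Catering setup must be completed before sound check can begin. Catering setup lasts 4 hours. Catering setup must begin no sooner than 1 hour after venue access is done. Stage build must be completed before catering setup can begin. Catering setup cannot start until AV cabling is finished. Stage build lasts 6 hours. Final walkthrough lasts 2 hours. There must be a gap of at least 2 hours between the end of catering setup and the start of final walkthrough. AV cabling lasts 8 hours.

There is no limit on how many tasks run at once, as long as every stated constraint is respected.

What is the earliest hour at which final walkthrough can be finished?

18

AV cabling has no prerequisites, so it starts at hour 0 and finishes at hour 8.
Stage build can start immediately at hour 0; it finishes at hour 6.
Venue access can start immediately at hour 0; it finishes at hour 9.
Catering setup cannot start until venue access (finishes hour 9, plus 1-hour gap → hour 10); stage build (finishes hour 6); AV cabling (finishes hour 8). The controlling bound is hour 10, so catering setup finishes at 10 + 4 = hour 14.
Final walkthrough waits on catering setup (finishes hour 14, plus 2-hour gap → hour 16), so it starts at hour 16 and finishes at 16 + 2 = hour 18.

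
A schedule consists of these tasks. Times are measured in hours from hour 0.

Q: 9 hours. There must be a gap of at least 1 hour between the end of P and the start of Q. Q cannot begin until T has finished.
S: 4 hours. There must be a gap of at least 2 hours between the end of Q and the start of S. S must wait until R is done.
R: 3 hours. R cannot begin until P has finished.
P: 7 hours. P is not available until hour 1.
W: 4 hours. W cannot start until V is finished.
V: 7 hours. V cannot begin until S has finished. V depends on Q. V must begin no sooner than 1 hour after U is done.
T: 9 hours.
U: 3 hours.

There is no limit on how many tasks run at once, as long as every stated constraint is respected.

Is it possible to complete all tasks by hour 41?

Nothing blocks U, so it runs from hour 0 to hour 3.
T can start immediately at hour 0; it finishes at hour 9.
After its own release at hour 1, P can start at hour 1 and finishes at hour 8.
R cannot begin until P (finishes hour 8). It runs from hour 8 to 8 + 3 = hour 11.
For Q: P (finishes hour 8, plus 1-hour gap → hour 9); T (finishes hour 9). Taking the maximum gives a start of hour 9, and it finishes at 9 + 9 = hour 18.
S needs all of Q (finishes hour 18, plus 2-hour gap → hour 20); R (finishes hour 11). That puts its earliest start at hour 20; it finishes at 20 + 4 = hour 24.
V needs all of S (finishes hour 24); Q (finishes hour 18); U (finishes hour 3, plus 1-hour gap → hour 4). That puts its earliest start at hour 24; it finishes at 24 + 7 = hour 31.
W cannot begin until V (finishes hour 31). It runs from hour 31 to 31 + 4 = hour 35.
Every task is finished by hour 35, which is no later than the deadline of 41, so the schedule is feasible.

Yes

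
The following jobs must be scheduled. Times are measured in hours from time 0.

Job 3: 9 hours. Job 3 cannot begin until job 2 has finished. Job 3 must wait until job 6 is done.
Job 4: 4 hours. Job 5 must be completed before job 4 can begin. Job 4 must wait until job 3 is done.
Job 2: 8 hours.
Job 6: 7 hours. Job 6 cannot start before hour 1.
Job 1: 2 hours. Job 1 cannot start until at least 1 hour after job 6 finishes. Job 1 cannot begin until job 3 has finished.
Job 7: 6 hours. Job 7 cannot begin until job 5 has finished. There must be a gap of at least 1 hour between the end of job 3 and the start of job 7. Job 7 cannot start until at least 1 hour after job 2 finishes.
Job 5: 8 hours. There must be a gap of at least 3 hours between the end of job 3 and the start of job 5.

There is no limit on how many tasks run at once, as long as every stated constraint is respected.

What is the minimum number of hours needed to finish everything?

Job 6 waits on its own release at hour 1, so it starts at hour 1 and finishes at 1 + 7 = hour 8.
Job 2 has no prerequisites, so it starts at hour 0 and finishes at hour 8.
Job 3 needs all of job 2 (finishes hour 8); job 6 (finishes hour 8). That puts its earliest start at hour 8; it finishes at 8 + 9 = hour 17.
Job 5 waits on job 3 (finishes hour 17, plus 3-hour gap → hour 20), so it starts at hour 20 and finishes at 20 + 8 = hour 28.
Job 7 cannot start until job 5 (finishes hour 28); job 3 (finishes hour 17, plus 1-hour gap → hour 18); job 2 (finishes hour 8, plus 1-hour gap → hour 9). The controlling bound is hour 28, so job 7 finishes at 28 + 6 = hour 34.
Job 4 has to wait for job 5 (finishes hour 28); job 3 (finishes hour 17). The latest of these is hour 28, so job 4 runs hour 28 to 28 + 4 = hour 32.
Job 1 needs all of job 6 (finishes hour 8, plus 1-hour gap → hour 9); job 3 (finishes hour 17). That puts its earliest start at hour 17; it finishes at 17 + 2 = hour 19.
All tasks are finished once the last one completes. Finish times: Job 1 at 19, Job 2 at 8, Job 3 at 17, Job 4 at 32, Job 5 at 28, Job 6 at 8, Job 7 at 34. The latest is hour 34.

34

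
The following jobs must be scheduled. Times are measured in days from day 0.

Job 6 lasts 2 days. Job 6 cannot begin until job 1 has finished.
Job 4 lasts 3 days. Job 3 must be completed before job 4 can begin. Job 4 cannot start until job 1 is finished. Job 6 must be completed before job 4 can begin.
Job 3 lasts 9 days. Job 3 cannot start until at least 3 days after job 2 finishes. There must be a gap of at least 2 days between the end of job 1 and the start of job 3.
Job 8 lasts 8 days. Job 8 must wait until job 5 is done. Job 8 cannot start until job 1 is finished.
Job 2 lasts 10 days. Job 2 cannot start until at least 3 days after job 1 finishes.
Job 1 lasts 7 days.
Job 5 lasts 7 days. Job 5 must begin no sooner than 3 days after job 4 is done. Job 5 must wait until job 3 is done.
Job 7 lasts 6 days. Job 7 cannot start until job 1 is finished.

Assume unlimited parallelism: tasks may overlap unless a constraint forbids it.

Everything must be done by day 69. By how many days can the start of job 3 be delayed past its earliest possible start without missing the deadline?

16

Job 1 can start immediately at day 0; it finishes at day 7.
Job 2 waits on job 1 (finishes day 7, plus 3-day gap → day 10), so it starts at day 10 and finishes at 10 + 10 = day 20.
Job 3 has to wait for job 2 (finishes day 20, plus 3-day gap → day 23); job 1 (finishes day 7, plus 2-day gap → day 9). The latest of these is day 23, so job 3 runs day 23 to 23 + 9 = day 32.

Working backward from the deadline:
Job 8 has no dependents, so it just needs to finish by day 69. Starting by 69 − 8 = day 61 achieves that.
Since job 8 (must start by day 61) depends on it, job 5 must finish by day 61. Backing off its 7-day duration gives a latest start of day 54.
Job 4 feeds into job 5 (must start by day 54, minus 3-day gap → day 51); so job 4 must finish by day 51 and therefore start by day 48.
For job 3: job 4 (must start by day 48); job 5 (must start by day 54). The most restrictive is day 48; with a 9-day duration, job 3 must start by day 39.
So job 3 can start as early as day 23 and as late as day 39, giving 39 − 23 = 16 days of slack.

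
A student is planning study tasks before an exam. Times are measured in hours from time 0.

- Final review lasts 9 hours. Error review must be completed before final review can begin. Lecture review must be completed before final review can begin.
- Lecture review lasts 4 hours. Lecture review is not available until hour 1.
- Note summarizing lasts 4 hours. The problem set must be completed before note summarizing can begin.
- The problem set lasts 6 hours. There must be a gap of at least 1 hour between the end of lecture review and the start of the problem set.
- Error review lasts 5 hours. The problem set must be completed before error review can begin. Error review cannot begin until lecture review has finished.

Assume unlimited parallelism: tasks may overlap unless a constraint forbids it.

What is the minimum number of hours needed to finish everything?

26

After its own release at hour 1, lecture review can start at hour 1 and finishes at hour 5.
The problem set cannot begin until lecture review (finishes hour 5, plus 1-hour gap → hour 6). It runs from hour 6 to 6 + 6 = hour 12.
After the problem set (finishes hour 12), note summarizing can start at hour 12 and finishes at hour 16.
For error review: the problem set (finishes hour 12); lecture review (finishes hour 5). Taking the maximum gives a start of hour 12, and it finishes at 12 + 5 = hour 17.
Final review needs all of error review (finishes hour 17); lecture review (finishes hour 5). That puts its earliest start at hour 17; it finishes at 17 + 9 = hour 26.
All tasks are finished once the last one completes. Finish times: Lecture review at 5, The problem set at 12, Error review at 17, Note summarizing at 16, Final review at 26. The latest is hour 26.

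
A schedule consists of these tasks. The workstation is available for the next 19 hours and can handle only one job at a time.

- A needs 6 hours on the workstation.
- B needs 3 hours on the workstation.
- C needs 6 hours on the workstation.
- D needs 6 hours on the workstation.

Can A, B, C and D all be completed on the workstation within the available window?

No

Running back to back, the jobs need 6 + 3 + 6 + 6 = 21 hours on the workstation.
Since 21 > 19, they cannot all fit.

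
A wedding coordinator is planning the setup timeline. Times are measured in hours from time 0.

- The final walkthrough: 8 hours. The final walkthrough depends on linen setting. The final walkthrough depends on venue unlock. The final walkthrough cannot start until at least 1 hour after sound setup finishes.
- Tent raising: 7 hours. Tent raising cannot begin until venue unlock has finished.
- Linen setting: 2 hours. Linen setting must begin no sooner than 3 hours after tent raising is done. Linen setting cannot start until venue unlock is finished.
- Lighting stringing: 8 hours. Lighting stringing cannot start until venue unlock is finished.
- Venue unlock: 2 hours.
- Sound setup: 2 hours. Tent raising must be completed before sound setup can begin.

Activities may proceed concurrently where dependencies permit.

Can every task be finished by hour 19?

Venue unlock can start immediately at hour 0; it finishes at hour 2.
Lighting stringing waits on venue unlock (finishes hour 2), so it starts at hour 2 and finishes at 2 + 8 = hour 10.
After venue unlock (finishes hour 2), tent raising can start at hour 2 and finishes at hour 9.
Sound setup waits on tent raising (finishes hour 9), so it starts at hour 9 and finishes at 9 + 2 = hour 11.
Linen setting needs all of tent raising (finishes hour 9, plus 3-hour gap → hour 12); venue unlock (finishes hour 2). That puts its earliest start at hour 12; it finishes at 12 + 2 = hour 14.
The final walkthrough cannot start until linen setting (finishes hour 14); venue unlock (finishes hour 2); sound setup (finishes hour 11, plus 1-hour gap → hour 12). The controlling bound is hour 14, so the final walkthrough finishes at 14 + 8 = hour 22.
The earliest everything can be done is hour 22, which is after the deadline of 19, so it is not possible.

No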